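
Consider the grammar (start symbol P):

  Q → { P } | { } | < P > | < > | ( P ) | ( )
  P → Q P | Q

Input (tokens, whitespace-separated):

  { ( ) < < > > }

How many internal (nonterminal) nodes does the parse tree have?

8

[P [Q { [P [Q ( )] [P [Q < [P [Q < >]] >]]] }]]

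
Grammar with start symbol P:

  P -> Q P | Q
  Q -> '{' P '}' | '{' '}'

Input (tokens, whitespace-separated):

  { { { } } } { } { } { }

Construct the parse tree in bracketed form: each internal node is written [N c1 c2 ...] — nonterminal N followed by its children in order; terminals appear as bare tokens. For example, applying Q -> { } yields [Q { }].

P
Q P
{ P } P
{ Q } P
{ { P } } P
{ { Q } } P
{ { { } } } P
{ { { } } } Q P
{ { { } } } { } P
{ { { } } } { } Q P
{ { { } } } { } { } P
{ { { } } } { } { } Q
{ { { } } } { } { } { }

[P [Q { [P [Q { [P [Q { }]] }]] }] [P [Q { }] [P [Q { }] [P [Q { }]]]]]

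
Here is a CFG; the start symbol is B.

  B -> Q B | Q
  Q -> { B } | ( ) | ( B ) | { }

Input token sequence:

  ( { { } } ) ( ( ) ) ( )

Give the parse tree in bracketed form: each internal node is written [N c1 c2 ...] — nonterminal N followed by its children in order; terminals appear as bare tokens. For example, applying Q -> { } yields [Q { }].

B
Q B
( B ) B
( Q ) B
( { B } ) B
( { Q } ) B
( { { } } ) B
( { { } } ) Q B
( { { } } ) ( B ) B
( { { } } ) ( Q ) B
( { { } } ) ( ( ) ) B
( { { } } ) ( ( ) ) Q
( { { } } ) ( ( ) ) ( )

[B [Q ( [B [Q { [B [Q { }]] }]] )] [B [Q ( [B [Q ( )]] )] [B [Q ( )]]]]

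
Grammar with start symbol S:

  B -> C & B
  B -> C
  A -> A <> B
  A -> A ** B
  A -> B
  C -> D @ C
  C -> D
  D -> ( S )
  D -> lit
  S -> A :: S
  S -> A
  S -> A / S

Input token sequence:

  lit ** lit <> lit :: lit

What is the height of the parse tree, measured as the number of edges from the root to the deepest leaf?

[S [A [A [A [B [C [D lit]]]] ** [B [C [D lit]]]] <> [B [C [D lit]]]] :: [S [A [B [C [D lit]]]]]]

7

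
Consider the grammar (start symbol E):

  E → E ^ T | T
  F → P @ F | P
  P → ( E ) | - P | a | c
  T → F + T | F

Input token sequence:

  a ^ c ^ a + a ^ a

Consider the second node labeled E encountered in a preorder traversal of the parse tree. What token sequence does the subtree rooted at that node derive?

[E [E [E [E [T [F [P a]]]] ^ [T [F [P c]]]] ^ [T [F [P a]] + [T [F [P a]]]]] ^ [T [F [P a]]]]

a ^ c ^ a + a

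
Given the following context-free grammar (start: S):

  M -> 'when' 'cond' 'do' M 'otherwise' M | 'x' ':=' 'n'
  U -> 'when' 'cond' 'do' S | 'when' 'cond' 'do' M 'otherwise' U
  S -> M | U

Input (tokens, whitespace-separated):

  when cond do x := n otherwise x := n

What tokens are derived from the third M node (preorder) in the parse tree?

x := n

[S [M when cond do [M x := n] otherwise [M x := n]]]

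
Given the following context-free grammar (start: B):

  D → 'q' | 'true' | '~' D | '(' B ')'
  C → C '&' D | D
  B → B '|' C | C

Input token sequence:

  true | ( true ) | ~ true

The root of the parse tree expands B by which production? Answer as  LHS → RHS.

B → B '|' C

[B [B [B [C [D true]]] | [C [D ( [B [C [D true]]] )]]] | [C [D ~ [D true]]]]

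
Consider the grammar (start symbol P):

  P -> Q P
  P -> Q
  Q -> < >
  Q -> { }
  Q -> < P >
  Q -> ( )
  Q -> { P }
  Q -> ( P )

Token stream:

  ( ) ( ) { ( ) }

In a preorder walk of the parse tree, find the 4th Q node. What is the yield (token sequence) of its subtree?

( )

[P [Q ( )] [P [Q ( )] [P [Q { [P [Q ( )]] }]]]]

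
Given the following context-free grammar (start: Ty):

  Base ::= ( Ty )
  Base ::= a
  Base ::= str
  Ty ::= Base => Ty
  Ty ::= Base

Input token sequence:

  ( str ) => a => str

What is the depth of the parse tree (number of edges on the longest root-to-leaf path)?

[Ty [Base ( [Ty [Base str]] )] => [Ty [Base a] => [Ty [Base str]]]]

4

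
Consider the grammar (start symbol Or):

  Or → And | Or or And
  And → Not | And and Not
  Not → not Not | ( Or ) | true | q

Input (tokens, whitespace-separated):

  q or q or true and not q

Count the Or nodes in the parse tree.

[Or [Or [Or [And [Not q]]] or [And [Not q]]] or [And [And [Not true]] and [Not not [Not q]]]]

3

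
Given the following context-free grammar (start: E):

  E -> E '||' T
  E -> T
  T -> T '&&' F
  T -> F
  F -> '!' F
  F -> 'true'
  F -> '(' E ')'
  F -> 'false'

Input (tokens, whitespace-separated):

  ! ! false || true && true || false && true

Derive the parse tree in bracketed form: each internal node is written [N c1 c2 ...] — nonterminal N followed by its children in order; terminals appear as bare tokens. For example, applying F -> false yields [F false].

[E [E [E [T [F ! [F ! [F false]]]]] || [T [T [F true]] && [F true]]] || [T [T [F false]] && [F true]]]

E
E || T
E || T || T
T || T || T
F || T || T
! F || T || T
! ! F || T || T
! ! false || T || T
! ! false || T && F || T
! ! false || F && F || T
! ! false || true && F || T
! ! false || true && true || T
! ! false || true && true || T && F
! ! false || true && true || F && F
! ! false || true && true || false && F
! ! false || true && true || false && true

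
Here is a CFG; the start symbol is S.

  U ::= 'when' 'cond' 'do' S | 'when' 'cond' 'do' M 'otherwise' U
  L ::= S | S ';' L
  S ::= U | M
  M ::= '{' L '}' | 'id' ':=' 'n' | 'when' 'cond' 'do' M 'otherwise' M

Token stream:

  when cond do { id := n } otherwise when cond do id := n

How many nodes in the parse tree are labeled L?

1

[S [U when cond do [M { [L [S [M id := n]]] }] otherwise [U when cond do [S [M id := n]]]]]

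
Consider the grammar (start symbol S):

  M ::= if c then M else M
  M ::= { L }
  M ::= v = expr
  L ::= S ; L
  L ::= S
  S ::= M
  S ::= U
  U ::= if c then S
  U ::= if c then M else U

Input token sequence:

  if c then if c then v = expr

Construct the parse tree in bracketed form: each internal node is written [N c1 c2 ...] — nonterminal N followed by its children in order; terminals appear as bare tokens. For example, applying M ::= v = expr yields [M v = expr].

[S [U if c then [S [U if c then [S [M v = expr]]]]]]

S
U
if c then S
if c then U
if c then if c then S
if c then if c then M
if c then if c then v = expr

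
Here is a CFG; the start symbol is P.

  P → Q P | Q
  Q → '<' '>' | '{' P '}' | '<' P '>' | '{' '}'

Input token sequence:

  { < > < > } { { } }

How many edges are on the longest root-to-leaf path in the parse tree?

5

[P [Q { [P [Q < >] [P [Q < >]]] }] [P [Q { [P [Q { }]] }]]]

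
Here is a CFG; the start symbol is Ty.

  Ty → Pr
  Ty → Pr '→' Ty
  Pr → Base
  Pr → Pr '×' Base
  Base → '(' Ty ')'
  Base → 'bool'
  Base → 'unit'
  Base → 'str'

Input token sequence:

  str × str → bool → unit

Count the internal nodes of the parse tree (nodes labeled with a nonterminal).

[Ty [Pr [Pr [Base str]] × [Base str]] → [Ty [Pr [Base bool]] → [Ty [Pr [Base unit]]]]]

11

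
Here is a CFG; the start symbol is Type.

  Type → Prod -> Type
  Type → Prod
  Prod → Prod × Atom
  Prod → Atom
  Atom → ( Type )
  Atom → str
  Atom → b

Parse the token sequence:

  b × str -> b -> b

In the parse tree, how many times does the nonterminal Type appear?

3

[Type [Prod [Prod [Atom b]] × [Atom str]] -> [Type [Prod [Atom b]] -> [Type [Prod [Atom b]]]]]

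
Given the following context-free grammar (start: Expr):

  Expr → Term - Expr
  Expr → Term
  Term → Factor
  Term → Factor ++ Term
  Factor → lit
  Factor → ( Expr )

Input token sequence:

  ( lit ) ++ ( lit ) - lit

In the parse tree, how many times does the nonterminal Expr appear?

[Expr [Term [Factor ( [Expr [Term [Factor lit]]] )] ++ [Term [Factor ( [Expr [Term [Factor lit]]] )]]] - [Expr [Term [Factor lit]]]]

4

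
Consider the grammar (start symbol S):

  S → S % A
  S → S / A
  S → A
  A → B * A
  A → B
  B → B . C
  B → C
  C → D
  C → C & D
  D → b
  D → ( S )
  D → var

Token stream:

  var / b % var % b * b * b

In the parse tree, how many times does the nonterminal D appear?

6

[S [S [S [S [A [B [C [D var]]]]] / [A [B [C [D b]]]]] % [A [B [C [D var]]]]] % [A [B [C [D b]]] * [A [B [C [D b]]] * [A [B [C [D b]]]]]]]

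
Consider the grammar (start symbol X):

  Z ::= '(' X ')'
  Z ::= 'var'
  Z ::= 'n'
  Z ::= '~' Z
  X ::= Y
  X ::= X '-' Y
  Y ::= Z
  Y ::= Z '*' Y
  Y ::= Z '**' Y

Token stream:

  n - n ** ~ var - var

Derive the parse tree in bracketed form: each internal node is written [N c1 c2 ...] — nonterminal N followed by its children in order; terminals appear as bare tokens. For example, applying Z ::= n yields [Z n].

[X [X [X [Y [Z n]]] - [Y [Z n] ** [Y [Z ~ [Z var]]]]] - [Y [Z var]]]

X
X - Y
X - Y - Y
Y - Y - Y
Z - Y - Y
n - Y - Y
n - Z ** Y - Y
n - n ** Y - Y
n - n ** Z - Y
n - n ** ~ Z - Y
n - n ** ~ var - Y
n - n ** ~ var - Z
n - n ** ~ var - var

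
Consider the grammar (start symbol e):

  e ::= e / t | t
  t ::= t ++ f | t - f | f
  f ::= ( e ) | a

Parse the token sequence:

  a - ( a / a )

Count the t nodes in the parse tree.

4

[e [t [t [f a]] - [f ( [e [e [t [f a]]] / [t [f a]]] )]]]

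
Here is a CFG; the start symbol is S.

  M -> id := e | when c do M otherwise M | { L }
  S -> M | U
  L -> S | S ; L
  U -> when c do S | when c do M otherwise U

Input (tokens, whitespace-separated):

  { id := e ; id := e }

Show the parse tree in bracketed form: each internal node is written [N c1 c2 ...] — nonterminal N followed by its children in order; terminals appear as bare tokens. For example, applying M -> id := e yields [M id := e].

[S [M { [L [S [M id := e]] ; [L [S [M id := e]]]] }]]

S
M
{ L }
{ S ; L }
{ M ; L }
{ id := e ; L }
{ id := e ; S }
{ id := e ; M }
{ id := e ; id := e }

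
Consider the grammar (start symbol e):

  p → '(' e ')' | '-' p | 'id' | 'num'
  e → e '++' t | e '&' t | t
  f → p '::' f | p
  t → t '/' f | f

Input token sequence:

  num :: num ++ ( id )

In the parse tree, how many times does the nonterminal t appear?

3

[e [e [t [f [p num] :: [f [p num]]]]] ++ [t [f [p ( [e [t [f [p id]]]] )]]]]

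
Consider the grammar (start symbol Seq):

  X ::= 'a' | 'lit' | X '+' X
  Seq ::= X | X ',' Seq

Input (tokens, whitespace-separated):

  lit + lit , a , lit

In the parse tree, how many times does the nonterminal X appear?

5

[Seq [X [X lit] + [X lit]] , [Seq [X a] , [Seq [X lit]]]]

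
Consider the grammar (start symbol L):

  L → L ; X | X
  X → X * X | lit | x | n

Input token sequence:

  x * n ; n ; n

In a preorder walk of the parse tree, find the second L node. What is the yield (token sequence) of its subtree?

[L [L [L [X [X x] * [X n]]] ; [X n]] ; [X n]]

x * n ; n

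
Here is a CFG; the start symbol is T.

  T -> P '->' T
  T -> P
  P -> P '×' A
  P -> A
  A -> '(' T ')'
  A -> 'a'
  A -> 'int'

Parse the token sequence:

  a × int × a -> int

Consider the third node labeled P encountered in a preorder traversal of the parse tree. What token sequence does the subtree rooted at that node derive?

a

[T [P [P [P [A a]] × [A int]] × [A a]] -> [T [P [A int]]]]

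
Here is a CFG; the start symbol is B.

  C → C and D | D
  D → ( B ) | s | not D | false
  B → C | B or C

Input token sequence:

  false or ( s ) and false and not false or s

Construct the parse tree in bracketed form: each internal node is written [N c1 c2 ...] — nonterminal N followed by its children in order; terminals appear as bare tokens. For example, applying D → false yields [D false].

B
B or C
B or C or C
C or C or C
D or C or C
false or C or C
false or C and D or C
false or C and D and D or C
false or D and D and D or C
false or ( B ) and D and D or C
false or ( C ) and D and D or C
false or ( D ) and D and D or C
false or ( s ) and D and D or C
false or ( s ) and false and D or C
false or ( s ) and false and not D or C
false or ( s ) and false and not false or C
false or ( s ) and false and not false or D
false or ( s ) and false and not false or s

[B [B [B [C [D false]]] or [C [C [C [D ( [B [C [D s]]] )]] and [D false]] and [D not [D false]]]] or [C [D s]]]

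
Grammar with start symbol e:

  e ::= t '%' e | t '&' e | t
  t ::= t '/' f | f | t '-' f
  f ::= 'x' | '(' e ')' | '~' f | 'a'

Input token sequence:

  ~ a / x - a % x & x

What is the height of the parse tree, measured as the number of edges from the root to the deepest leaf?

6

[e [t [t [t [f ~ [f a]]] / [f x]] - [f a]] % [e [t [f x]] & [e [t [f x]]]]]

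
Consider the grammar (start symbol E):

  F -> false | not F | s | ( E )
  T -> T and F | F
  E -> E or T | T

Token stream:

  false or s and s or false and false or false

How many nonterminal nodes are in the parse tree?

[E [E [E [E [T [F false]]] or [T [T [F s]] and [F s]]] or [T [T [F false]] and [F false]]] or [T [F false]]]

16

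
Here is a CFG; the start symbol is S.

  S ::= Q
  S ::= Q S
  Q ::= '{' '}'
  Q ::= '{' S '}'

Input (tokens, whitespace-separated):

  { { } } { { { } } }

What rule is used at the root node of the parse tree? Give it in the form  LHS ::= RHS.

S ::= Q S

[S [Q { [S [Q { }]] }] [S [Q { [S [Q { [S [Q { }]] }]] }]]]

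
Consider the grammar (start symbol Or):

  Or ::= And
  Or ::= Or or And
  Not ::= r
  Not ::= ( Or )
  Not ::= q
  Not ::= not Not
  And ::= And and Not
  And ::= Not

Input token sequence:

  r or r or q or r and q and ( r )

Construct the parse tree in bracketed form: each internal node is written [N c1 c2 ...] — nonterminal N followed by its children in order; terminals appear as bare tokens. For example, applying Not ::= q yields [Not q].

Or
Or or And
Or or And or And
Or or And or And or And
And or And or And or And
Not or And or And or And
r or And or And or And
r or Not or And or And
r or r or And or And
r or r or Not or And
r or r or q or And
r or r or q or And and Not
r or r or q or And and Not and Not
r or r or q or Not and Not and Not
r or r or q or r and Not and Not
r or r or q or r and q and Not
r or r or q or r and q and ( Or )
r or r or q or r and q and ( And )
r or r or q or r and q and ( Not )
r or r or q or r and q and ( r )

[Or [Or [Or [Or [And [Not r]]] or [And [Not r]]] or [And [Not q]]] or [And [And [And [Not r]] and [Not q]] and [Not ( [Or [And [Not r]]] )]]]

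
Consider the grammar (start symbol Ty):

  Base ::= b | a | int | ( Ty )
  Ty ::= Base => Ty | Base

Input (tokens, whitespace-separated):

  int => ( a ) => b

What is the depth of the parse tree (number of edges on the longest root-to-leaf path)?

[Ty [Base int] => [Ty [Base ( [Ty [Base a]] )] => [Ty [Base b]]]]

5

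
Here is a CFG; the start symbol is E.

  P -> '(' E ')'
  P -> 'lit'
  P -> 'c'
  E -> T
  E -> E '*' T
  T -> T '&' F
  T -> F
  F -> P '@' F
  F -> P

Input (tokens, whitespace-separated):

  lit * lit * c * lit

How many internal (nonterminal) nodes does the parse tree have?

16

[E [E [E [E [T [F [P lit]]]] * [T [F [P lit]]]] * [T [F [P c]]]] * [T [F [P lit]]]]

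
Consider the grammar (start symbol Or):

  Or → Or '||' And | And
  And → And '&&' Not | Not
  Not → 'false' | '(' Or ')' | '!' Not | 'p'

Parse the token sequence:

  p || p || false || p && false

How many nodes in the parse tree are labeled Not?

5

[Or [Or [Or [Or [And [Not p]]] || [And [Not p]]] || [And [Not false]]] || [And [And [Not p]] && [Not false]]]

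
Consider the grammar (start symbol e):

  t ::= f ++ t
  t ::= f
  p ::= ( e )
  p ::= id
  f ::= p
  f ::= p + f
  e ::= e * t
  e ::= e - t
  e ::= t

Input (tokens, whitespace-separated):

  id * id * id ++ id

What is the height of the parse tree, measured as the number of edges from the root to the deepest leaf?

6

[e [e [e [t [f [p id]]]] * [t [f [p id]]]] * [t [f [p id]] ++ [t [f [p id]]]]]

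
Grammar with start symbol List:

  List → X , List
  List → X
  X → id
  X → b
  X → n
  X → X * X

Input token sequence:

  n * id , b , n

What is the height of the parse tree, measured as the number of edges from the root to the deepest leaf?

[List [X [X n] * [X id]] , [List [X b] , [List [X n]]]]

4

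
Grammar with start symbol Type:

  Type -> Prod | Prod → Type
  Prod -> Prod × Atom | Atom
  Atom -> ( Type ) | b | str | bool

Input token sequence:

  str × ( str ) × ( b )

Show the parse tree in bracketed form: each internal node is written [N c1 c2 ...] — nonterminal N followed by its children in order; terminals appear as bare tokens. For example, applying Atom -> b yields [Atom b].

Type
Prod
Prod × Atom
Prod × Atom × Atom
Atom × Atom × Atom
str × Atom × Atom
str × ( Type ) × Atom
str × ( Prod ) × Atom
str × ( Atom ) × Atom
str × ( str ) × Atom
str × ( str ) × ( Type )
str × ( str ) × ( Prod )
str × ( str ) × ( Atom )
str × ( str ) × ( b )

[Type [Prod [Prod [Prod [Atom str]] × [Atom ( [Type [Prod [Atom str]]] )]] × [Atom ( [Type [Prod [Atom b]]] )]]]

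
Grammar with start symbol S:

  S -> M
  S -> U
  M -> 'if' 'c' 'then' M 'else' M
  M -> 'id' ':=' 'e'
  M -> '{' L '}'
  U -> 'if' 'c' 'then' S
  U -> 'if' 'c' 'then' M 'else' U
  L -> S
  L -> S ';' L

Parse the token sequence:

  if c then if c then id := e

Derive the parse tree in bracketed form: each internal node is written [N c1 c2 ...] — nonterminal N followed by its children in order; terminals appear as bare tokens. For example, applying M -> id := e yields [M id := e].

S
U
if c then S
if c then U
if c then if c then S
if c then if c then M
if c then if c then id := e

[S [U if c then [S [U if c then [S [M id := e]]]]]]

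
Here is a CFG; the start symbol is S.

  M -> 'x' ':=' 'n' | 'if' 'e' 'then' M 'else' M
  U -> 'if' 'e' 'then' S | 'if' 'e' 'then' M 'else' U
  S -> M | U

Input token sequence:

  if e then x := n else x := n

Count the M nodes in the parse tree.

[S [M if e then [M x := n] else [M x := n]]]

3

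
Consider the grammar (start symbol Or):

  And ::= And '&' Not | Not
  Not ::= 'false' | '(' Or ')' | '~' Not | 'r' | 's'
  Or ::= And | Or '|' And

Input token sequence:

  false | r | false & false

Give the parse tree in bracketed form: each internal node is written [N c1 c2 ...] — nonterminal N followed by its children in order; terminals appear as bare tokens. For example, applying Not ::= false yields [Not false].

[Or [Or [Or [And [Not false]]] | [And [Not r]]] | [And [And [Not false]] & [Not false]]]

Or
Or | And
Or | And | And
And | And | And
Not | And | And
false | And | And
false | Not | And
false | r | And
false | r | And & Not
false | r | Not & Not
false | r | false & Not
false | r | false & false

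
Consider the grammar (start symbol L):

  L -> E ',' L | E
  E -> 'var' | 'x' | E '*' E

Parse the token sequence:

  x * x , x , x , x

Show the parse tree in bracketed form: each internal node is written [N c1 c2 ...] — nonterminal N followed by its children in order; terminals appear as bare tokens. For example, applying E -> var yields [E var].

L
E , L
E * E , L
x * E , L
x * x , L
x * x , E , L
x * x , x , L
x * x , x , E , L
x * x , x , x , L
x * x , x , x , E
x * x , x , x , x

[L [E [E x] * [E x]] , [L [E x] , [L [E x] , [L [E x]]]]]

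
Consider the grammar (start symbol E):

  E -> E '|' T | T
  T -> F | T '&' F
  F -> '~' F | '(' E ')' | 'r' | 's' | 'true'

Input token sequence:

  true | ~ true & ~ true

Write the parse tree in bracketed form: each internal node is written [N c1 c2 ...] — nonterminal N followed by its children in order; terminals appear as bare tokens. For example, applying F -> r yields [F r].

[E [E [T [F true]]] | [T [T [F ~ [F true]]] & [F ~ [F true]]]]

E
E | T
T | T
F | T
true | T
true | T & F
true | F & F
true | ~ F & F
true | ~ true & F
true | ~ true & ~ F
true | ~ true & ~ true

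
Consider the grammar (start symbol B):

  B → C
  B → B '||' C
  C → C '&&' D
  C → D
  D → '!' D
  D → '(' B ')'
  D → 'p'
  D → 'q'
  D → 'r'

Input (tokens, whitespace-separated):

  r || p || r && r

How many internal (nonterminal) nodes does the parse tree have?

[B [B [B [C [D r]]] || [C [D p]]] || [C [C [D r]] && [D r]]]

11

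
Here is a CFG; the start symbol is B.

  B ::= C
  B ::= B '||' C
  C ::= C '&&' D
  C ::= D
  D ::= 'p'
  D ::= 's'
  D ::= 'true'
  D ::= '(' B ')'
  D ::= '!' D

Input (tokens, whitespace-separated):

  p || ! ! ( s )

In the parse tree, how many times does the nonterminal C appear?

3

[B [B [C [D p]]] || [C [D ! [D ! [D ( [B [C [D s]]] )]]]]]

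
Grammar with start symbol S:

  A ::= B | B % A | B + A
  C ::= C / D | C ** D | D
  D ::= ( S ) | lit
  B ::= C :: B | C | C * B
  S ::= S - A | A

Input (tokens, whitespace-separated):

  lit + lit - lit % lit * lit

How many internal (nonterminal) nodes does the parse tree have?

[S [S [A [B [C [D lit]]] + [A [B [C [D lit]]]]]] - [A [B [C [D lit]]] % [A [B [C [D lit]] * [B [C [D lit]]]]]]]

21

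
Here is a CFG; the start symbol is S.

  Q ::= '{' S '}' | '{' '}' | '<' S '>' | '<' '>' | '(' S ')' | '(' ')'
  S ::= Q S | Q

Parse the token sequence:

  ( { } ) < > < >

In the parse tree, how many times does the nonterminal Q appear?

4

[S [Q ( [S [Q { }]] )] [S [Q < >] [S [Q < >]]]]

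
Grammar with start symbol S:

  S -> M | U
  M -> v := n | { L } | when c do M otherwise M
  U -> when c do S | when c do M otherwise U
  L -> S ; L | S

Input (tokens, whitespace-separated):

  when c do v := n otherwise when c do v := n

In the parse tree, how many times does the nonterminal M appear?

2

[S [U when c do [M v := n] otherwise [U when c do [S [M v := n]]]]]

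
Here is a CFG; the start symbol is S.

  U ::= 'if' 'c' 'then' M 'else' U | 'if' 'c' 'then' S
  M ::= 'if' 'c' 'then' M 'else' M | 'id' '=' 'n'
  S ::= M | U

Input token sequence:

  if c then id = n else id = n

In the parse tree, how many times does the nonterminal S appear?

[S [M if c then [M id = n] else [M id = n]]]

1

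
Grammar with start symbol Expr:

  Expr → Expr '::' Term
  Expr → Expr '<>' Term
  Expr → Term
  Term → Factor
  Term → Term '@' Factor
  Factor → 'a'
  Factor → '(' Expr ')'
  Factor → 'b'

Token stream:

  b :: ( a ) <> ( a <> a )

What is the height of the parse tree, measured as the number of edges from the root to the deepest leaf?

[Expr [Expr [Expr [Term [Factor b]]] :: [Term [Factor ( [Expr [Term [Factor a]]] )]]] <> [Term [Factor ( [Expr [Expr [Term [Factor a]]] <> [Term [Factor a]]] )]]]

7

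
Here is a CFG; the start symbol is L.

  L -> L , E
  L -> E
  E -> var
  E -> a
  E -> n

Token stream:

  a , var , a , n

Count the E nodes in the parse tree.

[L [L [L [L [E a]] , [E var]] , [E a]] , [E n]]

4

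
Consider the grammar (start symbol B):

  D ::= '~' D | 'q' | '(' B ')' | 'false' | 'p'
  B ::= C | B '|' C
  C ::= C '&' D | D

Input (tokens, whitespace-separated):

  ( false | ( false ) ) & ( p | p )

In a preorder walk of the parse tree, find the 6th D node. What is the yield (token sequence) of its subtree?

p

[B [C [C [D ( [B [B [C [D false]]] | [C [D ( [B [C [D false]]] )]]] )]] & [D ( [B [B [C [D p]]] | [C [D p]]] )]]]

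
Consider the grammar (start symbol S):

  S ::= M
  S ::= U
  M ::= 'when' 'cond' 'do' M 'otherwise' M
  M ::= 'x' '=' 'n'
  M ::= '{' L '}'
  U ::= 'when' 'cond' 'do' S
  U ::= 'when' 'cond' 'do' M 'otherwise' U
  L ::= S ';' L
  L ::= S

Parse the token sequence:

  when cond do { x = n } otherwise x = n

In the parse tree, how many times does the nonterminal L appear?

1

[S [M when cond do [M { [L [S [M x = n]]] }] otherwise [M x = n]]]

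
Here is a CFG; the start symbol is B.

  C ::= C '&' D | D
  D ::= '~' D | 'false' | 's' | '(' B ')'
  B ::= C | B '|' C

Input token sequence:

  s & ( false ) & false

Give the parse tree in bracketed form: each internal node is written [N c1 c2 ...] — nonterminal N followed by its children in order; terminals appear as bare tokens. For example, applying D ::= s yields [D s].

B
C
C & D
C & D & D
D & D & D
s & D & D
s & ( B ) & D
s & ( C ) & D
s & ( D ) & D
s & ( false ) & D
s & ( false ) & false

[B [C [C [C [D s]] & [D ( [B [C [D false]]] )]] & [D false]]]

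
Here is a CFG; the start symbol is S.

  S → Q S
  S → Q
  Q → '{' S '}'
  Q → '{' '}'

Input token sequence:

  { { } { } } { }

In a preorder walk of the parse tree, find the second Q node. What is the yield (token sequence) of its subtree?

[S [Q { [S [Q { }] [S [Q { }]]] }] [S [Q { }]]]

{ }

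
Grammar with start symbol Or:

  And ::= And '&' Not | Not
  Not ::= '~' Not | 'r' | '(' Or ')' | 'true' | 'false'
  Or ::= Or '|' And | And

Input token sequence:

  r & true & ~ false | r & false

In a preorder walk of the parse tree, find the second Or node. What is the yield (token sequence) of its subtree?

[Or [Or [And [And [And [Not r]] & [Not true]] & [Not ~ [Not false]]]] | [And [And [Not r]] & [Not false]]]

r & true & ~ false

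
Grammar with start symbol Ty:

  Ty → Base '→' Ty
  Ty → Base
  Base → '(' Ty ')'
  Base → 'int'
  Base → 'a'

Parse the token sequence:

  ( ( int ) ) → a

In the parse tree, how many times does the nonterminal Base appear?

[Ty [Base ( [Ty [Base ( [Ty [Base int]] )]] )] → [Ty [Base a]]]

4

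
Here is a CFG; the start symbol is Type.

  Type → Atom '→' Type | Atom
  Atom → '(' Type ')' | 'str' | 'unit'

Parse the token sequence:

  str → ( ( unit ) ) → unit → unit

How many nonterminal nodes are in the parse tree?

12

[Type [Atom str] → [Type [Atom ( [Type [Atom ( [Type [Atom unit]] )]] )] → [Type [Atom unit] → [Type [Atom unit]]]]]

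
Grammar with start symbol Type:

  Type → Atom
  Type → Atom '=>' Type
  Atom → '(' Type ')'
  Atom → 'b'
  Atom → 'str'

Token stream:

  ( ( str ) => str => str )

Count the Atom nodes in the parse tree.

[Type [Atom ( [Type [Atom ( [Type [Atom str]] )] => [Type [Atom str] => [Type [Atom str]]]] )]]

5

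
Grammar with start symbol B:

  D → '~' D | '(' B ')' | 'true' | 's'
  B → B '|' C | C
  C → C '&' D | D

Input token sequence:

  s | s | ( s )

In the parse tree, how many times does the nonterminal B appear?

[B [B [B [C [D s]]] | [C [D s]]] | [C [D ( [B [C [D s]]] )]]]

4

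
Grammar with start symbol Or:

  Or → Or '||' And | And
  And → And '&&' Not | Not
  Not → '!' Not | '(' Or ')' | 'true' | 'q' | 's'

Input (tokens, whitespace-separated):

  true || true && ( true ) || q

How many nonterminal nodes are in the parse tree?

[Or [Or [Or [And [Not true]]] || [And [And [Not true]] && [Not ( [Or [And [Not true]]] )]]] || [And [Not q]]]

14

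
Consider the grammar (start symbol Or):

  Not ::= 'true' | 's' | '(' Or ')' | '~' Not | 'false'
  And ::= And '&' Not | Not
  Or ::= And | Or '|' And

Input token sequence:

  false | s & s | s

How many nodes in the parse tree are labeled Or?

3

[Or [Or [Or [And [Not false]]] | [And [And [Not s]] & [Not s]]] | [And [Not s]]]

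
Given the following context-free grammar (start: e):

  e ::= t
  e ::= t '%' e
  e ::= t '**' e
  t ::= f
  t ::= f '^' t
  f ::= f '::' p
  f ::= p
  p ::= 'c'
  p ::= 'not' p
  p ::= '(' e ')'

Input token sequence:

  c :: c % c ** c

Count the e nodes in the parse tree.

3

[e [t [f [f [p c]] :: [p c]]] % [e [t [f [p c]]] ** [e [t [f [p c]]]]]]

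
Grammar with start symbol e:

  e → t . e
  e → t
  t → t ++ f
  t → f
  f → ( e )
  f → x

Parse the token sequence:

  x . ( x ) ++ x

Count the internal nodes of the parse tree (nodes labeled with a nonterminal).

[e [t [f x]] . [e [t [t [f ( [e [t [f x]]] )]] ++ [f x]]]]

11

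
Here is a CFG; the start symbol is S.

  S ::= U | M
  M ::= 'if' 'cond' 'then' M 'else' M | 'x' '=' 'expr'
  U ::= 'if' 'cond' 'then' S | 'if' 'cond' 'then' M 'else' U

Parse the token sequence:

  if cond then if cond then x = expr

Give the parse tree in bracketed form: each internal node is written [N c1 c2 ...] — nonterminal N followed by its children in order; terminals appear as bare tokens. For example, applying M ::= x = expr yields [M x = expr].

S
U
if cond then S
if cond then U
if cond then if cond then S
if cond then if cond then M
if cond then if cond then x = expr

[S [U if cond then [S [U if cond then [S [M x = expr]]]]]]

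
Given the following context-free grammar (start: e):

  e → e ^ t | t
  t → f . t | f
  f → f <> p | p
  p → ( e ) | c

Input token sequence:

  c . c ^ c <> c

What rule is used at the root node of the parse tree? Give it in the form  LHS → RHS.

[e [e [t [f [p c]] . [t [f [p c]]]]] ^ [t [f [f [p c]] <> [p c]]]]

e → e ^ t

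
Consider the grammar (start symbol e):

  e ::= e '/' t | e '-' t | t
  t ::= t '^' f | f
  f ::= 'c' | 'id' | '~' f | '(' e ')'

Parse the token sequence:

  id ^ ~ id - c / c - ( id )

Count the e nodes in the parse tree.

[e [e [e [e [t [t [f id]] ^ [f ~ [f id]]]] - [t [f c]]] / [t [f c]]] - [t [f ( [e [t [f id]]] )]]]

5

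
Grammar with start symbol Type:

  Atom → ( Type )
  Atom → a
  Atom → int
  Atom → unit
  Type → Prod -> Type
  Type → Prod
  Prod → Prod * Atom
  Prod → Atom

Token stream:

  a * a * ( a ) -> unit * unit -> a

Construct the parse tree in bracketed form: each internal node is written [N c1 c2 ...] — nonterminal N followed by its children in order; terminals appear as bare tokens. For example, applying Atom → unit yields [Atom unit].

Type
Prod -> Type
Prod * Atom -> Type
Prod * Atom * Atom -> Type
Atom * Atom * Atom -> Type
a * Atom * Atom -> Type
a * a * Atom -> Type
a * a * ( Type ) -> Type
a * a * ( Prod ) -> Type
a * a * ( Atom ) -> Type
a * a * ( a ) -> Type
a * a * ( a ) -> Prod -> Type
a * a * ( a ) -> Prod * Atom -> Type
a * a * ( a ) -> Atom * Atom -> Type
a * a * ( a ) -> unit * Atom -> Type
a * a * ( a ) -> unit * unit -> Type
a * a * ( a ) -> unit * unit -> Prod
a * a * ( a ) -> unit * unit -> Atom
a * a * ( a ) -> unit * unit -> a

[Type [Prod [Prod [Prod [Atom a]] * [Atom a]] * [Atom ( [Type [Prod [Atom a]]] )]] -> [Type [Prod [Prod [Atom unit]] * [Atom unit]] -> [Type [Prod [Atom a]]]]]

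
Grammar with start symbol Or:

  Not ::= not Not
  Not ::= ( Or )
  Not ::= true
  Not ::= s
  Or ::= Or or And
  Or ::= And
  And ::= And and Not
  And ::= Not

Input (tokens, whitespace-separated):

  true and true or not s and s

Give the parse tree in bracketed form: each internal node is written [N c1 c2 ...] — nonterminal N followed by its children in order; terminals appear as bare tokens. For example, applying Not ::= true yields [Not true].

Or
Or or And
And or And
And and Not or And
Not and Not or And
true and Not or And
true and true or And
true and true or And and Not
true and true or Not and Not
true and true or not Not and Not
true and true or not s and Not
true and true or not s and s

[Or [Or [And [And [Not true]] and [Not true]]] or [And [And [Not not [Not s]]] and [Not s]]]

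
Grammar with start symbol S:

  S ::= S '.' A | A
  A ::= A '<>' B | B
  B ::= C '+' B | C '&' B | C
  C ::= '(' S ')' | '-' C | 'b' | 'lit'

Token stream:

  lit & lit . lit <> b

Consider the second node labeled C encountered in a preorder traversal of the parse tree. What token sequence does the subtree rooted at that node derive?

[S [S [A [B [C lit] & [B [C lit]]]]] . [A [A [B [C lit]]] <> [B [C b]]]]

lit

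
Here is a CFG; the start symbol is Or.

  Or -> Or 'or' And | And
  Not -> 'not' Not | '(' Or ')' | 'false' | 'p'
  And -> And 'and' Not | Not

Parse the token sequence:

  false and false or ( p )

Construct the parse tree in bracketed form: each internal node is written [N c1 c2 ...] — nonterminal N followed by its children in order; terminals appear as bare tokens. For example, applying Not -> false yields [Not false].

Or
Or or And
And or And
And and Not or And
Not and Not or And
false and Not or And
false and false or And
false and false or Not
false and false or ( Or )
false and false or ( And )
false and false or ( Not )
false and false or ( p )

[Or [Or [And [And [Not false]] and [Not false]]] or [And [Not ( [Or [And [Not p]]] )]]]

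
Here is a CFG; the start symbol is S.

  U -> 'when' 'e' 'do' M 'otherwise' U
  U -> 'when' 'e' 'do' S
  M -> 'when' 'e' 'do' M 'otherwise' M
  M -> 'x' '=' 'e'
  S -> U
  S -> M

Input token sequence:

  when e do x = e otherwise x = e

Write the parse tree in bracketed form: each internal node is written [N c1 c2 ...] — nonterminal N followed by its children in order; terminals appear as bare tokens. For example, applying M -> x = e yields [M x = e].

S
M
when e do M otherwise M
when e do x = e otherwise M
when e do x = e otherwise x = e

[S [M when e do [M x = e] otherwise [M x = e]]]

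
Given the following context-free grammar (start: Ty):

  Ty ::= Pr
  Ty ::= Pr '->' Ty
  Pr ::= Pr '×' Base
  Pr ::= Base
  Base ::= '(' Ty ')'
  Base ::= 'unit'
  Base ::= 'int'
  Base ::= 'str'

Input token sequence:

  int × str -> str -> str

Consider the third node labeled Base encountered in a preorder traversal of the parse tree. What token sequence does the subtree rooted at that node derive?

str

[Ty [Pr [Pr [Base int]] × [Base str]] -> [Ty [Pr [Base str]] -> [Ty [Pr [Base str]]]]]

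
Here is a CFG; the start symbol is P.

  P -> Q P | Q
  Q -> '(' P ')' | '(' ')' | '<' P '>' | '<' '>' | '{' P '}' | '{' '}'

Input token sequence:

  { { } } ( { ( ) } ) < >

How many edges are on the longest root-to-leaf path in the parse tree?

7

[P [Q { [P [Q { }]] }] [P [Q ( [P [Q { [P [Q ( )]] }]] )] [P [Q < >]]]]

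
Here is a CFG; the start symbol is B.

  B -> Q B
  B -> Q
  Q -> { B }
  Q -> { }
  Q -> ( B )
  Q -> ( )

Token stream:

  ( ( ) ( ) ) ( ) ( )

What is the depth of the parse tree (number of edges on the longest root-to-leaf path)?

5

[B [Q ( [B [Q ( )] [B [Q ( )]]] )] [B [Q ( )] [B [Q ( )]]]]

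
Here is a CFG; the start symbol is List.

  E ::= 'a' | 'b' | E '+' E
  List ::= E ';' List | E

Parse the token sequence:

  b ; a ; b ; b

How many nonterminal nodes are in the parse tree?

[List [E b] ; [List [E a] ; [List [E b] ; [List [E b]]]]]

8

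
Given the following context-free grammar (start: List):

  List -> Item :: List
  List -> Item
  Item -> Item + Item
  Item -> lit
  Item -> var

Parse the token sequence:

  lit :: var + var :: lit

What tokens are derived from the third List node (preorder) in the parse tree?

[List [Item lit] :: [List [Item [Item var] + [Item var]] :: [List [Item lit]]]]

lit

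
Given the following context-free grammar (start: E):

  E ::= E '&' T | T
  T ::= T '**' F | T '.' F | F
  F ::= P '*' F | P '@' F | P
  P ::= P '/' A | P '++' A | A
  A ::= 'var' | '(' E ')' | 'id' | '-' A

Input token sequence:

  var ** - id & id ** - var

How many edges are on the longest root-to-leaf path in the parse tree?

[E [E [T [T [F [P [A var]]]] ** [F [P [A - [A id]]]]]] & [T [T [F [P [A id]]]] ** [F [P [A - [A var]]]]]]

7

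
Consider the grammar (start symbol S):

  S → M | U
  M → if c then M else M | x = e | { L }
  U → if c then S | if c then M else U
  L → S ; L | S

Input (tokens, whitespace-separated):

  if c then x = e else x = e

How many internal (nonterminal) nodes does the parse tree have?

[S [M if c then [M x = e] else [M x = e]]]

4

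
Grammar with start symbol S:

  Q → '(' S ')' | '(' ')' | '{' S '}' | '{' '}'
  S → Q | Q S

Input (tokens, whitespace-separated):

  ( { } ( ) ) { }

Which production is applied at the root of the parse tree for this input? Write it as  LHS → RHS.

[S [Q ( [S [Q { }] [S [Q ( )]]] )] [S [Q { }]]]

S → Q S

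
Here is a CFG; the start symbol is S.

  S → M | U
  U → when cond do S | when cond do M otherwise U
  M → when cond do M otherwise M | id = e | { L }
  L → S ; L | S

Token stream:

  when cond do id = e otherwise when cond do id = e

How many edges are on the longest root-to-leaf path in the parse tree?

[S [U when cond do [M id = e] otherwise [U when cond do [S [M id = e]]]]]

5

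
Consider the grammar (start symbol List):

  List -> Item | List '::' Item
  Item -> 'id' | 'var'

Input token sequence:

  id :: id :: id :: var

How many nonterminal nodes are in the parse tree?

[List [List [List [List [Item id]] :: [Item id]] :: [Item id]] :: [Item var]]

8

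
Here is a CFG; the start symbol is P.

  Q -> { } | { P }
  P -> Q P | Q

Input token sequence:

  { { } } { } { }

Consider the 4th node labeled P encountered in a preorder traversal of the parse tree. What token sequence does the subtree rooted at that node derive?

[P [Q { [P [Q { }]] }] [P [Q { }] [P [Q { }]]]]

{ }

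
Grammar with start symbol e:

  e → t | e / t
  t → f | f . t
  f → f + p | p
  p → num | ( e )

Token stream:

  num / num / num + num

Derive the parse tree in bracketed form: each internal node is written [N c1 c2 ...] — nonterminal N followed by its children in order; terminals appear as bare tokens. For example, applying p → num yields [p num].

e
e / t
e / t / t
t / t / t
f / t / t
p / t / t
num / t / t
num / f / t
num / p / t
num / num / t
num / num / f
num / num / f + p
num / num / p + p
num / num / num + p
num / num / num + num

[e [e [e [t [f [p num]]]] / [t [f [p num]]]] / [t [f [f [p num]] + [p num]]]]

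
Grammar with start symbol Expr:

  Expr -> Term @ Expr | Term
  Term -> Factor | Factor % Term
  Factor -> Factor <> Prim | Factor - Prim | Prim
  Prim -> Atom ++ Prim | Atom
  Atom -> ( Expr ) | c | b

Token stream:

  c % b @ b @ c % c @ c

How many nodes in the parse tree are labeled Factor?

6

[Expr [Term [Factor [Prim [Atom c]]] % [Term [Factor [Prim [Atom b]]]]] @ [Expr [Term [Factor [Prim [Atom b]]]] @ [Expr [Term [Factor [Prim [Atom c]]] % [Term [Factor [Prim [Atom c]]]]] @ [Expr [Term [Factor [Prim [Atom c]]]]]]]]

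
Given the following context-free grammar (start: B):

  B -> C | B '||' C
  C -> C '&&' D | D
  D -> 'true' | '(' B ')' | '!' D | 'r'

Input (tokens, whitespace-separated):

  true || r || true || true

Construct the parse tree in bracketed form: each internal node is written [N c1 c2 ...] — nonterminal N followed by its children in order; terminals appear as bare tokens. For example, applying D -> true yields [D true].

B
B || C
B || C || C
B || C || C || C
C || C || C || C
D || C || C || C
true || C || C || C
true || D || C || C
true || r || C || C
true || r || D || C
true || r || true || C
true || r || true || D
true || r || true || true

[B [B [B [B [C [D true]]] || [C [D r]]] || [C [D true]]] || [C [D true]]]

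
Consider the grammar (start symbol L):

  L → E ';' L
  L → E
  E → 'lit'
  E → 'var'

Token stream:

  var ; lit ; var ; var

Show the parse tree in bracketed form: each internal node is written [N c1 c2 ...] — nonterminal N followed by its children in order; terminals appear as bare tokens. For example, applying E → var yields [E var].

L
E ; L
var ; L
var ; E ; L
var ; lit ; L
var ; lit ; E ; L
var ; lit ; var ; L
var ; lit ; var ; E
var ; lit ; var ; var

[L [E var] ; [L [E lit] ; [L [E var] ; [L [E var]]]]]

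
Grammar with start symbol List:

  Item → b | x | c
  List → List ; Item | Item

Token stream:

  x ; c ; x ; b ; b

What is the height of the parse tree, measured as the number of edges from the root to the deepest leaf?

[List [List [List [List [List [Item x]] ; [Item c]] ; [Item x]] ; [Item b]] ; [Item b]]

6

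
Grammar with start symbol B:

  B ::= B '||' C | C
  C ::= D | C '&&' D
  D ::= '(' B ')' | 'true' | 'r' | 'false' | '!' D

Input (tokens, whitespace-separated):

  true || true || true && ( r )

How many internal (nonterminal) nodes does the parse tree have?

[B [B [B [C [D true]]] || [C [D true]]] || [C [C [D true]] && [D ( [B [C [D r]]] )]]]

14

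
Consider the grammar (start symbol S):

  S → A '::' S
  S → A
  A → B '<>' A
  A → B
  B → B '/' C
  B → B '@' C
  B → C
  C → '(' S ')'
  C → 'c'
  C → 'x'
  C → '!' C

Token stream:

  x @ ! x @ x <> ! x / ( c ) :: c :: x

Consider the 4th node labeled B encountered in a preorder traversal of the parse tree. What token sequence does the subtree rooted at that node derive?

[S [A [B [B [B [C x]] @ [C ! [C x]]] @ [C x]] <> [A [B [B [C ! [C x]]] / [C ( [S [A [B [C c]]]] )]]]] :: [S [A [B [C c]]] :: [S [A [B [C x]]]]]]

! x / ( c )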